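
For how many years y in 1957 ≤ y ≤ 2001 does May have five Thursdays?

May has 31 days; it has five Thursdays when Thursday falls among the first (month-length − 28) days — i.e. when May 1 is one of Thursday/Wednesday/Tuesday.
May 1 by year: 1957:Wed✓ 1958:Thu✓ 1959:Fri 1960:Sun 1961:Mon 1962:Tue✓ 1963:Wed✓ 1964:Fri 1965:Sat 1966:Sun 1967:Mon 1968:Wed✓ 1969:Thu✓ 1970:Fri 1971:Sat …(15 more)… 1987:Fri 1988:Sun 1989:Mon 1990:Tue✓ 1991:Wed✓ 1992:Fri 1993:Sat 1994:Sun 1995:Mon 1996:Wed✓ 1997:Thu✓ 1998:Fri 1999:Sat 2000:Mon 2001:Tue✓
Years with five Thursdays: 1957, 1958, 1962, 1963, 1968, 1969, 1973, 1974, 1975, 1979, 1980, 1984, 1985, 1986, 1990, 1991, 1996, 1997, 2001 → 19.

19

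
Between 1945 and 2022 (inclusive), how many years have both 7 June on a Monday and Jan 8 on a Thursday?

3

Check each year's weekday for 7 June and Jan 8:
  1945: Thu/Mon  1946: Fri/Tue  1947: Sat/Wed  1948: Mon/Thu ✓  1949: Tue/Sat  1950: Wed/Sun  1951: Thu/Mon  1952: Sat/Tue  1953: Sun/Thu  1954: Mon/Fri  1955: Tue/Sat  1956: Thu/Sun  1957: Fri/Tue  1958: Sat/Wed  …(50 more)…  2009: Sun/Thu  2010: Mon/Fri  2011: Tue/Sat  2012: Thu/Sun  2013: Fri/Tue  2014: Sat/Wed  2015: Sun/Thu  2016: Tue/Fri  2017: Wed/Sun  2018: Thu/Mon  2019: Fri/Tue  2020: Sun/Wed  2021: Mon/Fri  2022: Tue/Sat
Both conditions hold in: 1948, 1976, 2004 — 3.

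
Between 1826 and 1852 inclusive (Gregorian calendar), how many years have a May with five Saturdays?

12

May has 31 days; it has five Saturdays when Saturday falls among the first (month-length − 28) days — i.e. when May 1 is one of Saturday/Friday/Thursday.
May 1 by year: 1826:Mon 1827:Tue 1828:Thu✓ 1829:Fri✓ 1830:Sat✓ 1831:Sun 1832:Tue 1833:Wed 1834:Thu✓ 1835:Fri✓ 1836:Sun 1837:Mon 1838:Tue 1839:Wed 1840:Fri✓ 1841:Sat✓ 1842:Sun 1843:Mon 1844:Wed 1845:Thu✓ 1846:Fri✓ 1847:Sat✓ 1848:Mon 1849:Tue 1850:Wed 1851:Thu✓ 1852:Sat✓
Years with five Saturdays: 1828, 1829, 1830, 1834, 1835, 1840, 1841, 1845, 1846, 1847, 1851, 1852 → 12.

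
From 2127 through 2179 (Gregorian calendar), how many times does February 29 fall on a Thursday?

2

Leap years in 2127–2179: 13 of them.
Feb 29 weekday advances by 5 (mod 7) from one leap year to the next four years later (or differs when a century non-leap intervenes).
Leap-day weekdays: 2128:Sun 2132:Fri 2136:Wed 2140:Mon 2144:Sat 2148:Thu✓ 2152:Tue 2156:Sun 2160:Fri 2164:Wed 2168:Mon 2172:Sat 2176:Thu✓
Thursday: 2148, 2176 → 2.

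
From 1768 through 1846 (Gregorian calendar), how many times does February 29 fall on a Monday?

4

Leap years in 1768–1846: 19 of them.
Feb 29 weekday advances by 5 (mod 7) from one leap year to the next four years later (or differs when a century non-leap intervenes).
Leap-day weekdays: 1768:Mon✓ 1772:Sat 1776:Thu 1780:Tue 1784:Sun 1788:Fri 1792:Wed 1796:Mon✓ 1804:Wed 1808:Mon✓ 1812:Sat 1816:Thu 1820:Tue 1824:Sun 1828:Fri 1832:Wed 1836:Mon✓ 1840:Sat 1844:Thu
Monday: 1768, 1796, 1808, 1836 → 4.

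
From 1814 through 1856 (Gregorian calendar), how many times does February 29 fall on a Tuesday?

2

Leap years in 1814–1856: 11 of them.
Feb 29 weekday advances by 5 (mod 7) from one leap year to the next four years later (or differs when a century non-leap intervenes).
Leap-day weekdays: 1816:Thu 1820:Tue✓ 1824:Sun 1828:Fri 1832:Wed 1836:Mon 1840:Sat 1844:Thu 1848:Tue✓ 1852:Sun 1856:Fri
Tuesday: 1820, 1848 → 2.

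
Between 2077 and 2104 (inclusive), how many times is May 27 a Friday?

Track May 27's weekday year by year (advancing +1, or +2 across a Feb 29):
  2077: Thu  2078: Fri (+1) ✓  2079: Sat (+1)  2080: Mon (+2)  2081: Tue (+1)
  2082: Wed (+1)  2083: Thu (+1)  2084: Sat (+2)  2085: Sun (+1)  2086: Mon (+1)
  2087: Tue (+1)  2088: Thu (+2)  2089: Fri (+1) ✓  2090: Sat (+1)  2091: Sun (+1)
  2092: Tue (+2)  2093: Wed (+1)  2094: Thu (+1)  2095: Fri (+1) ✓  2096: Sun (+2)
  2097: Mon (+1)  2098: Tue (+1)  2099: Wed (+1)  2100: Thu (+1)  2101: Fri (+1) ✓
  2102: Sat (+1)  2103: Sun (+1)  2104: Tue (+2)
Friday years: 2078, 2089, 2095, 2101 — 4 in total.

4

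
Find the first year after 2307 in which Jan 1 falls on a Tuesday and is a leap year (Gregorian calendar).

2324

Jan 1 advances by 2 weekdays after a leap year and by 1 after a common year.
2307: Jan 1 is Tuesday.
2308: Wednesday (leap)
2309: Friday
2310: Saturday
2311: Sunday
2312: Monday (leap)
2313: Wednesday
2314: Thursday
2315: Friday
2316: Saturday (leap)
2317: Monday
2318: Tuesday
2319: Wednesday
2320: Thursday (leap)
2321: Saturday
2322: Sunday
2323: Monday
2324: Tuesday (leap)
2324 begins on a Tuesday and is a leap year.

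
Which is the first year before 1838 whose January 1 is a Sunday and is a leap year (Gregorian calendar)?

Jan 1 advances by 2 weekdays after a leap year and by 1 after a common year.
1838: Jan 1 is Monday.
1837: Sunday
1836: Friday (leap)
1835: Thursday
1834: Wednesday
1833: Tuesday
1832: Sunday (leap)
1832 begins on a Sunday and is a leap year.

1832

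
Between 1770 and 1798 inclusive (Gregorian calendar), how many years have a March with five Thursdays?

13

March has 31 days; it has five Thursdays when Thursday falls among the first (month-length − 28) days — i.e. when March 1 is one of Thursday/Wednesday/Tuesday.
March 1 by year: 1770:Thu✓ 1771:Fri 1772:Sun 1773:Mon 1774:Tue✓ 1775:Wed✓ 1776:Fri 1777:Sat 1778:Sun 1779:Mon 1780:Wed✓ 1781:Thu✓ 1782:Fri 1783:Sat 1784:Mon 1785:Tue✓ 1786:Wed✓ 1787:Thu✓ 1788:Sat 1789:Sun 1790:Mon 1791:Tue✓ 1792:Thu✓ 1793:Fri 1794:Sat 1795:Sun 1796:Tue✓ 1797:Wed✓ 1798:Thu✓
Years with five Thursdays: 1770, 1774, 1775, 1780, 1781, 1785, 1786, 1787, 1791, 1792, 1796, 1797, 1798 → 13.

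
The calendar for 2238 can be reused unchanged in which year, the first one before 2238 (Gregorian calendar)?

2227

Two years share a calendar iff Jan 1 falls on the same weekday and both are leap or both are common. 2238: Jan 1 is Monday, common year.
2237: Jan 1 Sunday, common
2236: Jan 1 Friday, leap
2235: Jan 1 Thursday, common
2234: Jan 1 Wednesday, common
2233: Jan 1 Tuesday, common
2232: Jan 1 Sunday, leap
2231: Jan 1 Saturday, common
2230: Jan 1 Friday, common
2229: Jan 1 Thursday, common
2228: Jan 1 Tuesday, leap
2227: Jan 1 Monday, common
2227 matches on both conditions.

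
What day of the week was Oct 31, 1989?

January 1, 1989 is a Sunday.
October 31 is day 304 of the year, i.e. 303 days after Jan 1.
303 mod 7 = 2, so advance 2 weekdays from Sunday: Tuesday.

Tuesday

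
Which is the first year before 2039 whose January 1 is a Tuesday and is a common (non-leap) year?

Jan 1 advances by 2 weekdays after a leap year and by 1 after a common year.
2039: Jan 1 is Saturday.
2038: Friday
2037: Thursday
2036: Tuesday (leap)
2035: Monday
2034: Sunday
2033: Saturday
2032: Thursday (leap)
2031: Wednesday
2030: Tuesday
2030 begins on a Tuesday and is a common year.

2030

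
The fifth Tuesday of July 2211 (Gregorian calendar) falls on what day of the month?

30

July 1, 2211 is a Monday, so the first Tuesday is the 2nd.
The fifth Tuesday is 2 + 28 = 30.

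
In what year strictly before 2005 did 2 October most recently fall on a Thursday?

From one year to the next, a fixed date's weekday advances by 1, or by 2 when a Feb 29 lies between the two dates.
2005: October 2 is Sunday.
2004: Saturday (−1)
2003: Thursday (−2)
2 October falls on a Thursday in 2003.

2003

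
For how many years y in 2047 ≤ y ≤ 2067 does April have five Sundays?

5

April has 30 days; it has five Sundays when Sunday falls among the first (month-length − 28) days — i.e. when April 1 is one of Sunday/Saturday.
April 1 by year: 2047:Mon 2048:Wed 2049:Thu 2050:Fri 2051:Sat✓ 2052:Mon 2053:Tue 2054:Wed 2055:Thu 2056:Sat✓ 2057:Sun✓ 2058:Mon 2059:Tue 2060:Thu 2061:Fri 2062:Sat✓ 2063:Sun✓ 2064:Tue 2065:Wed 2066:Thu 2067:Fri
Years with five Sundays: 2051, 2056, 2057, 2062, 2063 → 5.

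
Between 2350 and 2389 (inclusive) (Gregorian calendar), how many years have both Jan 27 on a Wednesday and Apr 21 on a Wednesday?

4

Check each year's weekday for Jan 27 and Apr 21:
  2350: Fri/Fri  2351: Sat/Sat  2352: Sun/Mon  2353: Tue/Tue  2354: Wed/Wed ✓  2355: Thu/Thu  2356: Fri/Sat  2357: Sun/Sun  2358: Mon/Mon  2359: Tue/Tue  2360: Wed/Thu  2361: Fri/Fri  2362: Sat/Sat  2363: Sun/Sun  …(12 more)…  2376: Tue/Wed  2377: Thu/Thu  2378: Fri/Fri  2379: Sat/Sat  2380: Sun/Mon  2381: Tue/Tue  2382: Wed/Wed ✓  2383: Thu/Thu  2384: Fri/Sat  2385: Sun/Sun  2386: Mon/Mon  2387: Tue/Tue  2388: Wed/Thu  2389: Fri/Fri
Both conditions hold in: 2354, 2365, 2371, 2382 — 4.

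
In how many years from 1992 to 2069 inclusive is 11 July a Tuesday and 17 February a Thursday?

3

Check each year's weekday for 11 July and 17 February:
  1992: Sat/Mon  1993: Sun/Wed  1994: Mon/Thu  1995: Tue/Fri  1996: Thu/Sat  1997: Fri/Mon  1998: Sat/Tue  1999: Sun/Wed  2000: Tue/Thu ✓  2001: Wed/Sat  2002: Thu/Sun  2003: Fri/Mon  2004: Sun/Tue  2005: Mon/Thu  …(50 more)…  2056: Tue/Thu ✓  2057: Wed/Sat  2058: Thu/Sun  2059: Fri/Mon  2060: Sun/Tue  2061: Mon/Thu  2062: Tue/Fri  2063: Wed/Sat  2064: Fri/Sun  2065: Sat/Tue  2066: Sun/Wed  2067: Mon/Thu  2068: Wed/Fri  2069: Thu/Sun
Both conditions hold in: 2000, 2028, 2056 — 3.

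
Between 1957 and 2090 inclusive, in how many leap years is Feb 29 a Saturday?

5

Leap years in 1957–2090: 33 of them.
Feb 29 weekday advances by 5 (mod 7) from one leap year to the next four years later (or differs when a century non-leap intervenes).
Leap-day weekdays: 1960:Mon 1964:Sat✓ 1968:Thu 1972:Tue 1976:Sun 1980:Fri 1984:Wed 1988:Mon 1992:Sat✓ 1996:Thu 2000:Tue 2004:Sun 2008:Fri …(7 more)… 2040:Wed 2044:Mon 2048:Sat✓ 2052:Thu 2056:Tue 2060:Sun 2064:Fri 2068:Wed 2072:Mon 2076:Sat✓ 2080:Thu 2084:Tue 2088:Sun
Saturday: 1964, 1992, 2020, 2048, 2076 → 5.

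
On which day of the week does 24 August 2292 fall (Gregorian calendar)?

Wednesday

January 1, 2292 is a Friday.
August 24 is day 237 of the year, i.e. 236 days after Jan 1.
236 mod 7 = 5, so advance 5 weekdays from Friday: Wednesday.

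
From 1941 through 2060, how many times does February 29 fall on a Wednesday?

Leap years in 1941–2060: 30 of them.
Feb 29 weekday advances by 5 (mod 7) from one leap year to the next four years later (or differs when a century non-leap intervenes).
Leap-day weekdays: 1944:Tue 1948:Sun 1952:Fri 1956:Wed✓ 1960:Mon 1964:Sat 1968:Thu 1972:Tue 1976:Sun 1980:Fri 1984:Wed✓ 1988:Mon 1992:Sat …(4 more)… 2012:Wed✓ 2016:Mon 2020:Sat 2024:Thu 2028:Tue 2032:Sun 2036:Fri 2040:Wed✓ 2044:Mon 2048:Sat 2052:Thu 2056:Tue 2060:Sun
Wednesday: 1956, 1984, 2012, 2040 → 4.

4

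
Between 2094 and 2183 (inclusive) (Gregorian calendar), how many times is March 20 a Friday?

13

Track March 20's weekday year by year (advancing +1, or +2 across a Feb 29):
  2094: Sat  2095: Sun (+1)  2096: Tue (+2)  2097: Wed (+1)  2098: Thu (+1)
  2099: Fri (+1) ✓  2100: Sat (+1)  2101: Sun (+1)  2102: Mon (+1)  2103: Tue (+1)
  2104: Thu (+2)  2105: Fri (+1) ✓  2106: Sat (+1)  2107: Sun (+1)  … (62 more years) …
  2170: Tue (+1)  2171: Wed (+1)  2172: Fri (+2) ✓  2173: Sat (+1)  2174: Sun (+1)
  2175: Mon (+1)  2176: Wed (+2)  2177: Thu (+1)  2178: Fri (+1) ✓  2179: Sat (+1)
  2180: Mon (+2)  2181: Tue (+1)  2182: Wed (+1)  2183: Thu (+1)
Friday years: 2099, 2105, 2111, 2116, 2122, 2133, 2139, 2144, 2150, 2161, 2167, 2172, 2178 — 13 in total.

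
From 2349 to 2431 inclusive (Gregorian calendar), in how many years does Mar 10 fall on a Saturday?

12

Track Mar 10's weekday year by year (advancing +1, or +2 across a Feb 29):
  2349: Thu  2350: Fri (+1)  2351: Sat (+1) ✓  2352: Mon (+2)  2353: Tue (+1)
  2354: Wed (+1)  2355: Thu (+1)  2356: Sat (+2) ✓  2357: Sun (+1)  2358: Mon (+1)
  2359: Tue (+1)  2360: Thu (+2)  2361: Fri (+1)  2362: Sat (+1) ✓  … (55 more years) …
  2418: Sat (+1) ✓  2419: Sun (+1)  2420: Tue (+2)  2421: Wed (+1)  2422: Thu (+1)
  2423: Fri (+1)  2424: Sun (+2)  2425: Mon (+1)  2426: Tue (+1)  2427: Wed (+1)
  2428: Fri (+2)  2429: Sat (+1) ✓  2430: Sun (+1)  2431: Mon (+1)
Saturday years: 2351, 2356, 2362, 2373, 2379, 2384, 2390, 2401, 2407, 2412, 2418, 2429 — 12 in total.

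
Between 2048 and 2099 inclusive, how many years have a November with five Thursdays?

14

November has 30 days; it has five Thursdays when Thursday falls among the first (month-length − 28) days — i.e. when November 1 is one of Thursday/Wednesday.
November 1 by year: 2048:Sun 2049:Mon 2050:Tue 2051:Wed✓ 2052:Fri 2053:Sat 2054:Sun 2055:Mon 2056:Wed✓ 2057:Thu✓ 2058:Fri 2059:Sat 2060:Mon 2061:Tue 2062:Wed✓ …(22 more)… 2085:Thu✓ 2086:Fri 2087:Sat 2088:Mon 2089:Tue 2090:Wed✓ 2091:Thu✓ 2092:Sat 2093:Sun 2094:Mon 2095:Tue 2096:Thu✓ 2097:Fri 2098:Sat 2099:Sun
Years with five Thursdays: 2051, 2056, 2057, 2062, 2063, 2068, 2073, 2074, 2079, 2084, 2085, 2090, 2091, 2096 → 14.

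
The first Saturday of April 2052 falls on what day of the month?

6

April 1, 2052 is a Monday, so the first Saturday is the 6th.
The first Saturday is 6 + 0 = 6.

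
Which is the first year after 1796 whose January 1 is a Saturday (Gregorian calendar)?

Jan 1 advances by 2 weekdays after a leap year and by 1 after a common year.
1796: Jan 1 is Friday (leap).
1797: Sunday
1798: Monday
1799: Tuesday
1800: Wednesday
1801: Thursday
1802: Friday
1803: Saturday
1803 begins on a Saturday

1803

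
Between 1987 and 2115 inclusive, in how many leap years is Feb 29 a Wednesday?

5

Leap years in 1987–2115: 31 of them.
Feb 29 weekday advances by 5 (mod 7) from one leap year to the next four years later (or differs when a century non-leap intervenes).
Leap-day weekdays: 1988:Mon 1992:Sat 1996:Thu 2000:Tue 2004:Sun 2008:Fri 2012:Wed✓ 2016:Mon 2020:Sat 2024:Thu 2028:Tue 2032:Sun 2036:Fri …(5 more)… 2060:Sun 2064:Fri 2068:Wed✓ 2072:Mon 2076:Sat 2080:Thu 2084:Tue 2088:Sun 2092:Fri 2096:Wed✓ 2104:Fri 2108:Wed✓ 2112:Mon
Wednesday: 2012, 2040, 2068, 2096, 2108 → 5.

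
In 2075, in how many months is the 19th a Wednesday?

1

Check the 19th of each month of 2075: Jan 19: Sat, Feb 19: Tue, Mar 19: Tue, Apr 19: Fri, May 19: Sun, Jun 19: Wed, Jul 19: Fri, Aug 19: Mon, Sep 19: Thu, Oct 19: Sat, Nov 19: Tue, Dec 19: Thu.
Wednesday occurs in June — 1 month.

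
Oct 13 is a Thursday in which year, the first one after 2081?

From one year to the next, a fixed date's weekday advances by 1, or by 2 when a Feb 29 lies between the two dates.
2081: October 13 is Monday.
2082: Tuesday (+1)
2083: Wednesday (+1)
2084: Friday (+2)
2085: Saturday (+1)
2086: Sunday (+1)
2087: Monday (+1)
2088: Wednesday (+2)
2089: Thursday (+1)
Oct 13 falls on a Thursday in 2089.

2089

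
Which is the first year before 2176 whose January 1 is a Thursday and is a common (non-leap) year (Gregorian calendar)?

Jan 1 advances by 2 weekdays after a leap year and by 1 after a common year.
2176: Jan 1 is Monday (leap).
2175: Sunday
2174: Saturday
2173: Friday
2172: Wednesday (leap)
2171: Tuesday
2170: Monday
2169: Sunday
2168: Friday (leap)
2167: Thursday
2167 begins on a Thursday and is a common year.

2167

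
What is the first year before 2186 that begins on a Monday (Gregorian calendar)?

Jan 1 advances by 2 weekdays after a leap year and by 1 after a common year.
2186: Jan 1 is Sunday.
2185: Saturday
2184: Thursday (leap)
2183: Wednesday
2182: Tuesday
2181: Monday
2181 begins on a Monday

2181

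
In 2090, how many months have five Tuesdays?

A month of length L has five Tuesdays iff its first Tuesday is on day ≤ L−28 (so day 1–3 in a 31-day month, 1–2 in a 30-day month, day 1 in a leap February).
Checking each month of 2090: Jan starts Sun (31d) ✓; Feb starts Wed (28d); Mar starts Wed (31d); Apr starts Sat (30d); May starts Mon (31d) ✓; Jun starts Thu (30d); Jul starts Sat (31d); Aug starts Tue (31d) ✓; Sep starts Fri (30d); Oct starts Sun (31d) ✓; Nov starts Wed (30d); Dec starts Fri (31d).
Five-Tuesday months: January, May, August, October → 4.

4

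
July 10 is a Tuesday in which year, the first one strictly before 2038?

From one year to the next, a fixed date's weekday advances by 1, or by 2 when a Feb 29 lies between the two dates.
2038: July 10 is Saturday.
2037: Friday (−1)
2036: Thursday (−1)
2035: Tuesday (−2)
July 10 falls on a Tuesday in 2035.

2035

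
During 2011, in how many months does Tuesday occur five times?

4

A month of length L has five Tuesdays iff its first Tuesday is on day ≤ L−28 (so day 1–3 in a 31-day month, 1–2 in a 30-day month, day 1 in a leap February).
Checking each month of 2011: Jan starts Sat (31d); Feb starts Tue (28d); Mar starts Tue (31d) ✓; Apr starts Fri (30d); May starts Sun (31d) ✓; Jun starts Wed (30d); Jul starts Fri (31d); Aug starts Mon (31d) ✓; Sep starts Thu (30d); Oct starts Sat (31d); Nov starts Tue (30d) ✓; Dec starts Thu (31d).
Five-Tuesday months: March, May, August, November → 4.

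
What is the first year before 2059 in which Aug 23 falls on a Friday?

From one year to the next, a fixed date's weekday advances by 1, or by 2 when a Feb 29 lies between the two dates.
2059: August 23 is Saturday.
2058: Friday (−1)
Aug 23 falls on a Friday in 2058.

2058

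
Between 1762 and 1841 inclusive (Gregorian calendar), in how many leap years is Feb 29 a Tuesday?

2

Leap years in 1762–1841: 19 of them.
Feb 29 weekday advances by 5 (mod 7) from one leap year to the next four years later (or differs when a century non-leap intervenes).
Leap-day weekdays: 1764:Wed 1768:Mon 1772:Sat 1776:Thu 1780:Tue✓ 1784:Sun 1788:Fri 1792:Wed 1796:Mon 1804:Wed 1808:Mon 1812:Sat 1816:Thu 1820:Tue✓ 1824:Sun 1828:Fri 1832:Wed 1836:Mon 1840:Sat
Tuesday: 1780, 1820 → 2.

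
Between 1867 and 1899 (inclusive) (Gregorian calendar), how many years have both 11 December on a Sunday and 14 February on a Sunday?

1

Check each year's weekday for 11 December and 14 February:
  1867: Wed/Thu  1868: Fri/Fri  1869: Sat/Sun  1870: Sun/Mon  1871: Mon/Tue  1872: Wed/Wed  1873: Thu/Fri  1874: Fri/Sat  1875: Sat/Sun  1876: Mon/Mon  1877: Tue/Wed  1878: Wed/Thu  1879: Thu/Fri  1880: Sat/Sat  …(5 more)…  1886: Sat/Sun  1887: Sun/Mon  1888: Tue/Tue  1889: Wed/Thu  1890: Thu/Fri  1891: Fri/Sat  1892: Sun/Sun ✓  1893: Mon/Tue  1894: Tue/Wed  1895: Wed/Thu  1896: Fri/Fri  1897: Sat/Sun  1898: Sun/Mon  1899: Mon/Tue
Both conditions hold in: 1892 — 1.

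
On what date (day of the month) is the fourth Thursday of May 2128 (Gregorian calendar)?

27

May 1, 2128 is a Saturday, so the first Thursday is the 6th.
The fourth Thursday is 6 + 21 = 27.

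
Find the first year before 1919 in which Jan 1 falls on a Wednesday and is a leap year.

Jan 1 advances by 2 weekdays after a leap year and by 1 after a common year.
1919: Jan 1 is Wednesday.
1918: Tuesday
1917: Monday
1916: Saturday (leap)
1915: Friday
1914: Thursday
1913: Wednesday
1912: Monday (leap)
1911: Sunday
1910: Saturday
1909: Friday
1908: Wednesday (leap)
1908 begins on a Wednesday and is a leap year.

1908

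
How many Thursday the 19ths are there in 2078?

Check the 19th of each month of 2078: Jan 19: Wed, Feb 19: Sat, Mar 19: Sat, Apr 19: Tue, May 19: Thu, Jun 19: Sun, Jul 19: Tue, Aug 19: Fri, Sep 19: Mon, Oct 19: Wed, Nov 19: Sat, Dec 19: Mon.
Thursday occurs in May — 1 month.

1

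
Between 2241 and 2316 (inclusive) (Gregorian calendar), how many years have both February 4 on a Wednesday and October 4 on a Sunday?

Check each year's weekday for February 4 and October 4:
  2241: Thu/Mon  2242: Fri/Tue  2243: Sat/Wed  2244: Sun/Fri  2245: Tue/Sat  2246: Wed/Sun ✓  2247: Thu/Mon  2248: Fri/Wed  2249: Sun/Thu  2250: Mon/Fri  2251: Tue/Sat  2252: Wed/Mon  2253: Fri/Tue  2254: Sat/Wed  …(48 more)…  2303: Wed/Sun ✓  2304: Thu/Tue  2305: Sat/Wed  2306: Sun/Thu  2307: Mon/Fri  2308: Tue/Sun  2309: Thu/Mon  2310: Fri/Tue  2311: Sat/Wed  2312: Sun/Fri  2313: Tue/Sat  2314: Wed/Sun ✓  2315: Thu/Mon  2316: Fri/Wed
Both conditions hold in: 2246, 2257, 2263, 2274, 2285, 2291, 2303, 2314 — 8.

8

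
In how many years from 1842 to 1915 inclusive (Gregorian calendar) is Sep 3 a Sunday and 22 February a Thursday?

0

Check each year's weekday for Sep 3 and 22 February:
  1842: Sat/Tue  1843: Sun/Wed  1844: Tue/Thu  1845: Wed/Sat  1846: Thu/Sun  1847: Fri/Mon  1848: Sun/Tue  1849: Mon/Thu  1850: Tue/Fri  1851: Wed/Sat  1852: Fri/Sun  1853: Sat/Tue  1854: Sun/Wed  1855: Mon/Thu  …(46 more)…  1902: Wed/Sat  1903: Thu/Sun  1904: Sat/Mon  1905: Sun/Wed  1906: Mon/Thu  1907: Tue/Fri  1908: Thu/Sat  1909: Fri/Mon  1910: Sat/Tue  1911: Sun/Wed  1912: Tue/Thu  1913: Wed/Sat  1914: Thu/Sun  1915: Fri/Mon
Both conditions hold in: no year — 0.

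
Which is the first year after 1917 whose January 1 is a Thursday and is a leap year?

Jan 1 advances by 2 weekdays after a leap year and by 1 after a common year.
1917: Jan 1 is Monday.
1918: Tuesday
1919: Wednesday
1920: Thursday (leap)
1920 begins on a Thursday and is a leap year.

1920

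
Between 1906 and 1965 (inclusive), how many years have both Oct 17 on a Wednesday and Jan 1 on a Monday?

7

Check each year's weekday for Oct 17 and Jan 1:
  1906: Wed/Mon ✓  1907: Thu/Tue  1908: Sat/Wed  1909: Sun/Fri  1910: Mon/Sat  1911: Tue/Sun  1912: Thu/Mon  1913: Fri/Wed  1914: Sat/Thu  1915: Sun/Fri  1916: Tue/Sat  1917: Wed/Mon ✓  1918: Thu/Tue  1919: Fri/Wed  …(32 more)…  1952: Fri/Tue  1953: Sat/Thu  1954: Sun/Fri  1955: Mon/Sat  1956: Wed/Sun  1957: Thu/Tue  1958: Fri/Wed  1959: Sat/Thu  1960: Mon/Fri  1961: Tue/Sun  1962: Wed/Mon ✓  1963: Thu/Tue  1964: Sat/Wed  1965: Sun/Fri
Both conditions hold in: 1906, 1917, 1923, 1934, 1945, 1951, 1962 — 7.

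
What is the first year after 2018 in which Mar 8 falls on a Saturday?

From one year to the next, a fixed date's weekday advances by 1, or by 2 when a Feb 29 lies between the two dates.
2018: March 8 is Thursday.
2019: Friday (+1)
2020: Sunday (+2)
2021: Monday (+1)
2022: Tuesday (+1)
2023: Wednesday (+1)
2024: Friday (+2)
2025: Saturday (+1)
Mar 8 falls on a Saturday in 2025.

2025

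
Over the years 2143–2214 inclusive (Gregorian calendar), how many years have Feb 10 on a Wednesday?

11

Track Feb 10's weekday year by year (advancing +1, or +2 across a Feb 29):
  2143: Sun  2144: Mon (+1)  2145: Wed (+2) ✓  2146: Thu (+1)  2147: Fri (+1)
  2148: Sat (+1)  2149: Mon (+2)  2150: Tue (+1)  2151: Wed (+1) ✓  2152: Thu (+1)
  2153: Sat (+2)  2154: Sun (+1)  2155: Mon (+1)  2156: Tue (+1)  … (44 more years) …
  2201: Tue (+1)  2202: Wed (+1) ✓  2203: Thu (+1)  2204: Fri (+1)  2205: Sun (+2)
  2206: Mon (+1)  2207: Tue (+1)  2208: Wed (+1) ✓  2209: Fri (+2)  2210: Sat (+1)
  2211: Sun (+1)  2212: Mon (+1)  2213: Wed (+2) ✓  2214: Thu (+1)
Wednesday years: 2145, 2151, 2162, 2168, 2173, 2179, 2190, 2196, 2202, 2208, 2213 — 11 in total.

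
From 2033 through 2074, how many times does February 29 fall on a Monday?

Leap years in 2033–2074: 10 of them.
Feb 29 weekday advances by 5 (mod 7) from one leap year to the next four years later (or differs when a century non-leap intervenes).
Leap-day weekdays: 2036:Fri 2040:Wed 2044:Mon✓ 2048:Sat 2052:Thu 2056:Tue 2060:Sun 2064:Fri 2068:Wed 2072:Mon✓
Monday: 2044, 2072 → 2.

2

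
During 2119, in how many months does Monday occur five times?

A month of length L has five Mondays iff its first Monday is on day ≤ L−28 (so day 1–3 in a 31-day month, 1–2 in a 30-day month, day 1 in a leap February).
Checking each month of 2119: Jan starts Sun (31d) ✓; Feb starts Wed (28d); Mar starts Wed (31d); Apr starts Sat (30d); May starts Mon (31d) ✓; Jun starts Thu (30d); Jul starts Sat (31d) ✓; Aug starts Tue (31d); Sep starts Fri (30d); Oct starts Sun (31d) ✓; Nov starts Wed (30d); Dec starts Fri (31d).
Five-Monday months: January, May, July, October → 4.

4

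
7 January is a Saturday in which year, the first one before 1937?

1933

From one year to the next, a fixed date's weekday advances by 1, or by 2 when a Feb 29 lies between the two dates.
1937: January 7 is Thursday.
1936: Tuesday (−2)
1935: Monday (−1)
1934: Sunday (−1)
1933: Saturday (−1)
7 January falls on a Saturday in 1933.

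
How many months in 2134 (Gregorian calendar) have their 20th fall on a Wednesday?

Check the 20th of each month of 2134: Jan 20: Wed, Feb 20: Sat, Mar 20: Sat, Apr 20: Tue, May 20: Thu, Jun 20: Sun, Jul 20: Tue, Aug 20: Fri, Sep 20: Mon, Oct 20: Wed, Nov 20: Sat, Dec 20: Mon.
Wednesday occurs in January, October — 2 months.

2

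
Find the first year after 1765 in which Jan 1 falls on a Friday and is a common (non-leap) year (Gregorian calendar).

1773

Jan 1 advances by 2 weekdays after a leap year and by 1 after a common year.
1765: Jan 1 is Tuesday.
1766: Wednesday
1767: Thursday
1768: Friday (leap)
1769: Sunday
1770: Monday
1771: Tuesday
1772: Wednesday (leap)
1773: Friday
1773 begins on a Friday and is a common year.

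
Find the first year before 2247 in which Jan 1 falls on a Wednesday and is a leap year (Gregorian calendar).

Jan 1 advances by 2 weekdays after a leap year and by 1 after a common year.
2247: Jan 1 is Friday.
2246: Thursday
2245: Wednesday
2244: Monday (leap)
2243: Sunday
2242: Saturday
2241: Friday
2240: Wednesday (leap)
2240 begins on a Wednesday and is a leap year.

2240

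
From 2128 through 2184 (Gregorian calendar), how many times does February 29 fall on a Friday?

Leap years in 2128–2184: 15 of them.
Feb 29 weekday advances by 5 (mod 7) from one leap year to the next four years later (or differs when a century non-leap intervenes).
Leap-day weekdays: 2128:Sun 2132:Fri✓ 2136:Wed 2140:Mon 2144:Sat 2148:Thu 2152:Tue 2156:Sun 2160:Fri✓ 2164:Wed 2168:Mon 2172:Sat 2176:Thu 2180:Tue 2184:Sun
Friday: 2132, 2160 → 2.

2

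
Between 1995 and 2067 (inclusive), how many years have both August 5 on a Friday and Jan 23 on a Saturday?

2

Check each year's weekday for August 5 and Jan 23:
  1995: Sat/Mon  1996: Mon/Tue  1997: Tue/Thu  1998: Wed/Fri  1999: Thu/Sat  2000: Sat/Sun  2001: Sun/Tue  2002: Mon/Wed  2003: Tue/Thu  2004: Thu/Fri  2005: Fri/Sun  2006: Sat/Mon  2007: Sun/Tue  2008: Tue/Wed  …(45 more)…  2054: Wed/Fri  2055: Thu/Sat  2056: Sat/Sun  2057: Sun/Tue  2058: Mon/Wed  2059: Tue/Thu  2060: Thu/Fri  2061: Fri/Sun  2062: Sat/Mon  2063: Sun/Tue  2064: Tue/Wed  2065: Wed/Fri  2066: Thu/Sat  2067: Fri/Sun
Both conditions hold in: 2016, 2044 — 2.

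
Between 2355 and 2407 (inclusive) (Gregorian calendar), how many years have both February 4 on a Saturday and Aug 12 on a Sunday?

2

Check each year's weekday for February 4 and Aug 12:
  2355: Fri/Fri  2356: Sat/Sun ✓  2357: Mon/Mon  2358: Tue/Tue  2359: Wed/Wed  2360: Thu/Fri  2361: Sat/Sat  2362: Sun/Sun  2363: Mon/Mon  2364: Tue/Wed  2365: Thu/Thu  2366: Fri/Fri  2367: Sat/Sat  2368: Sun/Mon  …(25 more)…  2394: Fri/Fri  2395: Sat/Sat  2396: Sun/Mon  2397: Tue/Tue  2398: Wed/Wed  2399: Thu/Thu  2400: Fri/Sat  2401: Sun/Sun  2402: Mon/Mon  2403: Tue/Tue  2404: Wed/Thu  2405: Fri/Fri  2406: Sat/Sat  2407: Sun/Sun
Both conditions hold in: 2356, 2384 — 2.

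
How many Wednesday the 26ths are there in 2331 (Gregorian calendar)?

Check the 26th of each month of 2331: Jan 26: Mon, Feb 26: Thu, Mar 26: Thu, Apr 26: Sun, May 26: Tue, Jun 26: Fri, Jul 26: Sun, Aug 26: Wed, Sep 26: Sat, Oct 26: Mon, Nov 26: Thu, Dec 26: Sat.
Wednesday occurs in August — 1 month.

1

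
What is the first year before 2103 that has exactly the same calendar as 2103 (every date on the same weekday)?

Two years share a calendar iff Jan 1 falls on the same weekday and both are leap or both are common. 2103: Jan 1 is Monday, common year.
2102: Jan 1 Sunday, common
2101: Jan 1 Saturday, common
2100: Jan 1 Friday, common
2099: Jan 1 Thursday, common
2098: Jan 1 Wednesday, common
2097: Jan 1 Tuesday, common
2096: Jan 1 Sunday, leap
2095: Jan 1 Saturday, common
2094: Jan 1 Friday, common
2093: Jan 1 Thursday, common
2092: Jan 1 Tuesday, leap
2091: Jan 1 Monday, common
2091 matches on both conditions.

2091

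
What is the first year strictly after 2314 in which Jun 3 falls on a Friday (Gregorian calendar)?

From one year to the next, a fixed date's weekday advances by 1, or by 2 when a Feb 29 lies between the two dates.
2314: June 3 is Wednesday.
2315: Thursday (+1)
2316: Saturday (+2)
2317: Sunday (+1)
2318: Monday (+1)
2319: Tuesday (+1)
2320: Thursday (+2)
2321: Friday (+1)
Jun 3 falls on a Friday in 2321.

2321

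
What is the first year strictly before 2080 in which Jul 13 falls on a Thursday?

2079

From one year to the next, a fixed date's weekday advances by 1, or by 2 when a Feb 29 lies between the two dates.
2080: July 13 is Saturday.
2079: Thursday (−2)
Jul 13 falls on a Thursday in 2079.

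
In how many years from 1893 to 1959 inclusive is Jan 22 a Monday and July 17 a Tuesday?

8

Check each year's weekday for Jan 22 and July 17:
  1893: Sun/Mon  1894: Mon/Tue ✓  1895: Tue/Wed  1896: Wed/Fri  1897: Fri/Sat  1898: Sat/Sun  1899: Sun/Mon  1900: Mon/Tue ✓  1901: Tue/Wed  1902: Wed/Thu  1903: Thu/Fri  1904: Fri/Sun  1905: Sun/Mon  1906: Mon/Tue ✓  …(39 more)…  1946: Tue/Wed  1947: Wed/Thu  1948: Thu/Sat  1949: Sat/Sun  1950: Sun/Mon  1951: Mon/Tue ✓  1952: Tue/Thu  1953: Thu/Fri  1954: Fri/Sat  1955: Sat/Sun  1956: Sun/Tue  1957: Tue/Wed  1958: Wed/Thu  1959: Thu/Fri
Both conditions hold in: 1894, 1900, 1906, 1917, 1923, 1934, 1945, 1951 — 8.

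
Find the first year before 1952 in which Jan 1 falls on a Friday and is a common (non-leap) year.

1943

Jan 1 advances by 2 weekdays after a leap year and by 1 after a common year.
1952: Jan 1 is Tuesday (leap).
1951: Monday
1950: Sunday
1949: Saturday
1948: Thursday (leap)
1947: Wednesday
1946: Tuesday
1945: Monday
1944: Saturday (leap)
1943: Friday
1943 begins on a Friday and is a common year.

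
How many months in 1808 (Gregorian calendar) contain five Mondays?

4

A month of length L has five Mondays iff its first Monday is on day ≤ L−28 (so day 1–3 in a 31-day month, 1–2 in a 30-day month, day 1 in a leap February).
Checking each month of 1808: Jan starts Fri (31d); Feb starts Mon (29d) ✓; Mar starts Tue (31d); Apr starts Fri (30d); May starts Sun (31d) ✓; Jun starts Wed (30d); Jul starts Fri (31d); Aug starts Mon (31d) ✓; Sep starts Thu (30d); Oct starts Sat (31d) ✓; Nov starts Tue (30d); Dec starts Thu (31d).
Five-Monday months: February, May, August, October → 4.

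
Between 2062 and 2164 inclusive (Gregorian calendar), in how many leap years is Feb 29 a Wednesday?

Leap years in 2062–2164: 25 of them.
Feb 29 weekday advances by 5 (mod 7) from one leap year to the next four years later (or differs when a century non-leap intervenes).
Leap-day weekdays: 2064:Fri 2068:Wed✓ 2072:Mon 2076:Sat 2080:Thu 2084:Tue 2088:Sun 2092:Fri 2096:Wed✓ 2104:Fri 2108:Wed✓ 2112:Mon 2116:Sat 2120:Thu 2124:Tue 2128:Sun 2132:Fri 2136:Wed✓ 2140:Mon 2144:Sat 2148:Thu 2152:Tue 2156:Sun 2160:Fri 2164:Wed✓
Wednesday: 2068, 2096, 2108, 2136, 2164 → 5.

5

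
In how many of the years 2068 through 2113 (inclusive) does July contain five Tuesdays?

July has 31 days; it has five Tuesdays when Tuesday falls among the first (month-length − 28) days — i.e. when July 1 is one of Tuesday/Monday/Sunday.
July 1 by year: 2068:Sun✓ 2069:Mon✓ 2070:Tue✓ 2071:Wed 2072:Fri 2073:Sat 2074:Sun✓ 2075:Mon✓ 2076:Wed 2077:Thu 2078:Fri 2079:Sat 2080:Mon✓ 2081:Tue✓ 2082:Wed …(16 more)… 2099:Wed 2100:Thu 2101:Fri 2102:Sat 2103:Sun✓ 2104:Tue✓ 2105:Wed 2106:Thu 2107:Fri 2108:Sun✓ 2109:Mon✓ 2110:Tue✓ 2111:Wed 2112:Fri 2113:Sat
Years with five Tuesdays: 2068, 2069, 2070, 2074, 2075, 2080, 2081, 2085, 2086, 2087, 2091, 2092, 2096, 2097, 2098, 2103, 2104, 2108, 2109, 2110 → 20.

20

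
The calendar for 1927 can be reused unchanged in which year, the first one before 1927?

1921

Two years share a calendar iff Jan 1 falls on the same weekday and both are leap or both are common. 1927: Jan 1 is Saturday, common year.
1926: Jan 1 Friday, common
1925: Jan 1 Thursday, common
1924: Jan 1 Tuesday, leap
1923: Jan 1 Monday, common
1922: Jan 1 Sunday, common
1921: Jan 1 Saturday, common
1921 matches on both conditions.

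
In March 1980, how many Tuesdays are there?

4

March 1980 has 31 days and begins on Saturday.
The first Tuesday is March 4.
Tuesdays fall on 4, 11, 18, 25 — that's 4.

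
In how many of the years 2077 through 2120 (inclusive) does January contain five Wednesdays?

January has 31 days; it has five Wednesdays when Wednesday falls among the first (month-length − 28) days — i.e. when January 1 is one of Wednesday/Tuesday/Monday.
January 1 by year: 2077:Fri 2078:Sat 2079:Sun 2080:Mon✓ 2081:Wed✓ 2082:Thu 2083:Fri 2084:Sat 2085:Mon✓ 2086:Tue✓ 2087:Wed✓ 2088:Thu 2089:Sat 2090:Sun 2091:Mon✓ …(14 more)… 2106:Fri 2107:Sat 2108:Sun 2109:Tue✓ 2110:Wed✓ 2111:Thu 2112:Fri 2113:Sun 2114:Mon✓ 2115:Tue✓ 2116:Wed✓ 2117:Fri 2118:Sat 2119:Sun 2120:Mon✓
Years with five Wednesdays: 2080, 2081, 2085, 2086, 2087, 2091, 2092, 2097, 2098, 2103, 2104, 2109, 2110, 2114, 2115, 2116, 2120 → 17.

17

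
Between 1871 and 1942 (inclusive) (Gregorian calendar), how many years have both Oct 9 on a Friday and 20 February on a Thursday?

Check each year's weekday for Oct 9 and 20 February:
  1871: Mon/Mon  1872: Wed/Tue  1873: Thu/Thu  1874: Fri/Fri  1875: Sat/Sat  1876: Mon/Sun  1877: Tue/Tue  1878: Wed/Wed  1879: Thu/Thu  1880: Sat/Fri  1881: Sun/Sun  1882: Mon/Mon  1883: Tue/Tue  1884: Thu/Wed  …(44 more)…  1929: Wed/Wed  1930: Thu/Thu  1931: Fri/Fri  1932: Sun/Sat  1933: Mon/Mon  1934: Tue/Tue  1935: Wed/Wed  1936: Fri/Thu ✓  1937: Sat/Sat  1938: Sun/Sun  1939: Mon/Mon  1940: Wed/Tue  1941: Thu/Thu  1942: Fri/Fri
Both conditions hold in: 1896, 1908, 1936 — 3.

3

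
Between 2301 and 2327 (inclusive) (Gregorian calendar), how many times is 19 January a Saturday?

Track 19 January's weekday year by year (advancing +1, or +2 across a Feb 29):
  2301: Sat ✓  2302: Sun (+1)  2303: Mon (+1)  2304: Tue (+1)  2305: Thu (+2)
  2306: Fri (+1)  2307: Sat (+1) ✓  2308: Sun (+1)  2309: Tue (+2)  2310: Wed (+1)
  2311: Thu (+1)  2312: Fri (+1)  2313: Sun (+2)  2314: Mon (+1)  2315: Tue (+1)
  2316: Wed (+1)  2317: Fri (+2)  2318: Sat (+1) ✓  2319: Sun (+1)  2320: Mon (+1)
  2321: Wed (+2)  2322: Thu (+1)  2323: Fri (+1)  2324: Sat (+1) ✓  2325: Mon (+2)
  2326: Tue (+1)  2327: Wed (+1)
Saturday years: 2301, 2307, 2318, 2324 — 4 in total.

4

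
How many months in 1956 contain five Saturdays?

4

A month of length L has five Saturdays iff its first Saturday is on day ≤ L−28 (so day 1–3 in a 31-day month, 1–2 in a 30-day month, day 1 in a leap February).
Checking each month of 1956: Jan starts Sun (31d); Feb starts Wed (29d); Mar starts Thu (31d) ✓; Apr starts Sun (30d); May starts Tue (31d); Jun starts Fri (30d) ✓; Jul starts Sun (31d); Aug starts Wed (31d); Sep starts Sat (30d) ✓; Oct starts Mon (31d); Nov starts Thu (30d); Dec starts Sat (31d) ✓.
Five-Saturday months: March, June, September, December → 4.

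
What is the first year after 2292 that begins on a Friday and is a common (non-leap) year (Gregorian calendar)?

2297

Jan 1 advances by 2 weekdays after a leap year and by 1 after a common year.
2292: Jan 1 is Friday (leap).
2293: Sunday
2294: Monday
2295: Tuesday
2296: Wednesday (leap)
2297: Friday
2297 begins on a Friday and is a common year.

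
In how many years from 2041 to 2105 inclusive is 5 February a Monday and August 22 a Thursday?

2

Check each year's weekday for 5 February and August 22:
  2041: Tue/Thu  2042: Wed/Fri  2043: Thu/Sat  2044: Fri/Mon  2045: Sun/Tue  2046: Mon/Wed  2047: Tue/Thu  2048: Wed/Sat  2049: Fri/Sun  2050: Sat/Mon  2051: Sun/Tue  2052: Mon/Thu ✓  2053: Wed/Fri  2054: Thu/Sat  …(37 more)…  2092: Tue/Fri  2093: Thu/Sat  2094: Fri/Sun  2095: Sat/Mon  2096: Sun/Wed  2097: Tue/Thu  2098: Wed/Fri  2099: Thu/Sat  2100: Fri/Sun  2101: Sat/Mon  2102: Sun/Tue  2103: Mon/Wed  2104: Tue/Fri  2105: Thu/Sat
Both conditions hold in: 2052, 2080 — 2.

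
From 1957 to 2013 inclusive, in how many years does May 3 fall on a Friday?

9

Track May 3's weekday year by year (advancing +1, or +2 across a Feb 29):
  1957: Fri ✓  1958: Sat (+1)  1959: Sun (+1)  1960: Tue (+2)  1961: Wed (+1)
  1962: Thu (+1)  1963: Fri (+1) ✓  1964: Sun (+2)  1965: Mon (+1)  1966: Tue (+1)
  1967: Wed (+1)  1968: Fri (+2) ✓  1969: Sat (+1)  1970: Sun (+1)  … (29 more years) …
  2000: Wed (+2)  2001: Thu (+1)  2002: Fri (+1) ✓  2003: Sat (+1)  2004: Mon (+2)
  2005: Tue (+1)  2006: Wed (+1)  2007: Thu (+1)  2008: Sat (+2)  2009: Sun (+1)
  2010: Mon (+1)  2011: Tue (+1)  2012: Thu (+2)  2013: Fri (+1) ✓
Friday years: 1957, 1963, 1968, 1974, 1985, 1991, 1996, 2002, 2013 — 9 in total.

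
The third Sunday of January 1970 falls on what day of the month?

January 1, 1970 is a Thursday, so the first Sunday is the 4th.
The third Sunday is 4 + 14 = 18.

18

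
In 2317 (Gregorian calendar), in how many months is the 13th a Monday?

1

Check the 13th of each month of 2317: Jan 13: Sat, Feb 13: Tue, Mar 13: Tue, Apr 13: Fri, May 13: Sun, Jun 13: Wed, Jul 13: Fri, Aug 13: Mon, Sep 13: Thu, Oct 13: Sat, Nov 13: Tue, Dec 13: Thu.
Monday occurs in August — 1 month.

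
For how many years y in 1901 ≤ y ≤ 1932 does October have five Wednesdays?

14

October has 31 days; it has five Wednesdays when Wednesday falls among the first (month-length − 28) days — i.e. when October 1 is one of Wednesday/Tuesday/Monday.
October 1 by year: 1901:Tue✓ 1902:Wed✓ 1903:Thu 1904:Sat 1905:Sun 1906:Mon✓ 1907:Tue✓ 1908:Thu 1909:Fri 1910:Sat 1911:Sun 1912:Tue✓ 1913:Wed✓ 1914:Thu 1915:Fri 1916:Sun 1917:Mon✓ 1918:Tue✓ 1919:Wed✓ 1920:Fri 1921:Sat 1922:Sun 1923:Mon✓ 1924:Wed✓ 1925:Thu 1926:Fri 1927:Sat 1928:Mon✓ 1929:Tue✓ 1930:Wed✓ 1931:Thu 1932:Sat
Years with five Wednesdays: 1901, 1902, 1906, 1907, 1912, 1913, 1917, 1918, 1919, 1923, 1924, 1928, 1929, 1930 → 14.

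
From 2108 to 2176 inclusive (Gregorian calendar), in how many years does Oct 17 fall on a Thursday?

Track Oct 17's weekday year by year (advancing +1, or +2 across a Feb 29):
  2108: Wed  2109: Thu (+1) ✓  2110: Fri (+1)  2111: Sat (+1)  2112: Mon (+2)
  2113: Tue (+1)  2114: Wed (+1)  2115: Thu (+1) ✓  2116: Sat (+2)  2117: Sun (+1)
  2118: Mon (+1)  2119: Tue (+1)  2120: Thu (+2) ✓  2121: Fri (+1)  … (41 more years) …
  2163: Mon (+1)  2164: Wed (+2)  2165: Thu (+1) ✓  2166: Fri (+1)  2167: Sat (+1)
  2168: Mon (+2)  2169: Tue (+1)  2170: Wed (+1)  2171: Thu (+1) ✓  2172: Sat (+2)
  2173: Sun (+1)  2174: Mon (+1)  2175: Tue (+1)  2176: Thu (+2) ✓
Thursday years: 2109, 2115, 2120, 2126, 2137, 2143, 2148, 2154, 2165, 2171, 2176 — 11 in total.

11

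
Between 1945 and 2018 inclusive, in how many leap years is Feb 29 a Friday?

3

Leap years in 1945–2018: 18 of them.
Feb 29 weekday advances by 5 (mod 7) from one leap year to the next four years later (or differs when a century non-leap intervenes).
Leap-day weekdays: 1948:Sun 1952:Fri✓ 1956:Wed 1960:Mon 1964:Sat 1968:Thu 1972:Tue 1976:Sun 1980:Fri✓ 1984:Wed 1988:Mon 1992:Sat 1996:Thu 2000:Tue 2004:Sun 2008:Fri✓ 2012:Wed 2016:Mon
Friday: 1952, 1980, 2008 → 3.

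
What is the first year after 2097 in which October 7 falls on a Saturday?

2102

From one year to the next, a fixed date's weekday advances by 1, or by 2 when a Feb 29 lies between the two dates.
2097: October 7 is Monday.
2098: Tuesday (+1)
2099: Wednesday (+1)
2100: Thursday (+1)
2101: Friday (+1)
2102: Saturday (+1)
October 7 falls on a Saturday in 2102.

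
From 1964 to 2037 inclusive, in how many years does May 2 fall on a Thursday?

Track May 2's weekday year by year (advancing +1, or +2 across a Feb 29):
  1964: Sat  1965: Sun (+1)  1966: Mon (+1)  1967: Tue (+1)  1968: Thu (+2) ✓
  1969: Fri (+1)  1970: Sat (+1)  1971: Sun (+1)  1972: Tue (+2)  1973: Wed (+1)
  1974: Thu (+1) ✓  1975: Fri (+1)  1976: Sun (+2)  1977: Mon (+1)  … (46 more years) …
  2024: Thu (+2) ✓  2025: Fri (+1)  2026: Sat (+1)  2027: Sun (+1)  2028: Tue (+2)
  2029: Wed (+1)  2030: Thu (+1) ✓  2031: Fri (+1)  2032: Sun (+2)  2033: Mon (+1)
  2034: Tue (+1)  2035: Wed (+1)  2036: Fri (+2)  2037: Sat (+1)
Thursday years: 1968, 1974, 1985, 1991, 1996, 2002, 2013, 2019, 2024, 2030 — 10 in total.

10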